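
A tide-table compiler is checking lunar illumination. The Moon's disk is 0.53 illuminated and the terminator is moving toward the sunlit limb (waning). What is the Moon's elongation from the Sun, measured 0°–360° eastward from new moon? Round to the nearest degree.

From f = (1 − cos θ)/2: cos θ = 1 − 2×0.53 = -0.060; arccos → 93.4°.
Waning ⇒ past full, so θ = 360° − 93.4° = 266.6°.

267°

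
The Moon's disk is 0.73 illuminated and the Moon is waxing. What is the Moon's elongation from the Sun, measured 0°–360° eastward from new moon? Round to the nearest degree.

117°

From f = (1 − cos θ)/2: cos θ = 1 − 2×0.73 = -0.460; arccos → 117.4°.
The Moon is waxing (0°–180°), so θ = 117.4° directly.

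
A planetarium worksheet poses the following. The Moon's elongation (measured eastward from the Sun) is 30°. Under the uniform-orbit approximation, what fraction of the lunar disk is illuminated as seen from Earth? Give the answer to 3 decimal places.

Half-versine of 30°: (1 − 0.866)/2 = 0.067.

0.067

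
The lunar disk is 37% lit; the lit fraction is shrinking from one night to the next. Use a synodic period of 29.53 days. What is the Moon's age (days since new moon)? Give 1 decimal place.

23.4 days

cos θ = 1 − 2f = 0.260, giving a principal value of 74.9°.
Waning ⇒ past full, so θ = 360° − 74.9° = 285.1°.
Age = 29.53 × 285.1°/360° ≈ 23.38 days.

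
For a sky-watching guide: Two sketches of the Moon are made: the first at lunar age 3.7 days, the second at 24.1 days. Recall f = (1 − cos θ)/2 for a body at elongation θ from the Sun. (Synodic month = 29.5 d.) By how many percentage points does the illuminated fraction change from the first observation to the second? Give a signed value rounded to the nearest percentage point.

+15 pp

First observation: θ = 360°·3.7/29.5 = 45.2°, so f = 0.147.
Second observation: θ = 294.1°, f = 0.296.
Δf = 0.296 − 0.147 = +0.148, i.e. +15 pp.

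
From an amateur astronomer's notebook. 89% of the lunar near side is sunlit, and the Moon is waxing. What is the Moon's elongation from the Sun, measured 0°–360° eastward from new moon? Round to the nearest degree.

From f = (1 − cos θ)/2: cos θ = 1 − 2×0.89 = -0.780; arccos → 141.3°.
The Moon is waxing (0°–180°), so θ = 141.3° directly.

141°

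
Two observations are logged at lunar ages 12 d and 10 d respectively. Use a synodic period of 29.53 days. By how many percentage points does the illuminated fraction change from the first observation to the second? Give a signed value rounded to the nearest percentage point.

First observation: θ = 360°·12/29.53 = 146.3°, so f = 0.916.
Second observation: θ = 121.9°, f = 0.764.
Δf = 0.764 − 0.916 = -0.152, i.e. -15 pp.

-15 pp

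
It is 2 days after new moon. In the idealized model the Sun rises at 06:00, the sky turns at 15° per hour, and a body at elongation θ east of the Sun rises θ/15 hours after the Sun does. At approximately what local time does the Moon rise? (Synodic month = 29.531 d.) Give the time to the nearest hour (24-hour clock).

The Moon has covered 2/29.531 of its cycle, so θ ≈ 360° × 2/29.531 = 24.4°.
Delay after the Sun = 24.4° / (15°/h) ≈ 1.63 h.
06:00 + 1.63 h ≈ 07:38 → 08:00 to the nearest hour.

08:00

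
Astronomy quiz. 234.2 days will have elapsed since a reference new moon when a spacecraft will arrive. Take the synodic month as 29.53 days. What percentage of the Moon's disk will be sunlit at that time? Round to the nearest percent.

5%

Reduce mod P: 234.2 − 7×29.53 = 27.49 d into the current lunation.
Phase angle: θ = 360°·(27.49 d)/(29.53 d) = 335.1°.
cos 335.1° = 0.907, so f = (1 − 0.907)/2 = 0.046, so 5%.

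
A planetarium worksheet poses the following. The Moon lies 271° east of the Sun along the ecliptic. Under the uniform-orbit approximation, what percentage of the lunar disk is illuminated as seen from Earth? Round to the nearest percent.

f = (1 − cos 271°)/2 = (1 − 0.017)/2 ≈ 0.491, i.e. 49%.

49%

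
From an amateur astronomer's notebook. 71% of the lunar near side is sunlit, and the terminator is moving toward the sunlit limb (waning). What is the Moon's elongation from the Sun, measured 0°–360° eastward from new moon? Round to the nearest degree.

245°

cos θ = 1 − 2f = -0.420, giving a principal value of 114.8°.
Waning ⇒ past full, so θ = 360° − 114.8° = 245.2°.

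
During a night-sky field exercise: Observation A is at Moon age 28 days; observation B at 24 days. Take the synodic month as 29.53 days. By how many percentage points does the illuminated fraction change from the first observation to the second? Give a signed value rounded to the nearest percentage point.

First observation: θ = 360°·28/29.53 = 341.3°, so f = 0.026.
Second observation: θ = 292.6°, f = 0.308.
Δf = 0.308 − 0.026 = +0.282, i.e. +28 pp.

+28 percentage points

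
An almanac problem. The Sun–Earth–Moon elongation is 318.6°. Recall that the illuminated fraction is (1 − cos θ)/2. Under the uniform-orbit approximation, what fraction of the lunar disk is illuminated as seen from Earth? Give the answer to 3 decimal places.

Half-versine of 318.6°: (1 − 0.750)/2 = 0.125.

0.125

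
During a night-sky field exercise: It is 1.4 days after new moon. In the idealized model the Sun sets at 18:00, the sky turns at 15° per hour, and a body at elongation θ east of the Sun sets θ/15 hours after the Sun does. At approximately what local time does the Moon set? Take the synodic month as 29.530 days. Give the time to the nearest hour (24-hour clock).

19:00

Elongation θ = 360° × 1.4/29.530 ≈ 17.1°.
The Moon trails the Sun by θ/15 = 17.1/15 ≈ 1.14 hours.
18:00 + 1.14 h ≈ 19:08 → 19:00 to the nearest hour.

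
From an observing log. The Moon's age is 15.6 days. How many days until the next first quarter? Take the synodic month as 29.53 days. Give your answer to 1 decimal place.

First quarter is 0.25 of the way through the cycle: age 0.25 × 29.53 = 7.383 d.
This lunation's first quarter (7.383 d) has passed, so add one period: 36.913 − 15.6 = 21.313 days.

21.3 days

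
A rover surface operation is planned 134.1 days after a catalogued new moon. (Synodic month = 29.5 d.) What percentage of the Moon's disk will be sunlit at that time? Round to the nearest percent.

98%

Reduce mod P: 134.1 − 4×29.5 = 16.10 d into the current lunation.
Phase angle: θ = 360°·(16.10 d)/(29.5 d) = 196.5°.
Illuminated fraction = (1 − cos 196.5°)/2 = (1 − (-0.959))/2 ≈ 0.979, so 98%.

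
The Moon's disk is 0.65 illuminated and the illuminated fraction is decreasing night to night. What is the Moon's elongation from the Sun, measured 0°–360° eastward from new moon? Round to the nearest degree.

From f = (1 − cos θ)/2: cos θ = 1 − 2×0.65 = -0.300; arccos → 107.5°.
Waning ⇒ past full, so θ = 360° − 107.5° = 252.5°.

253°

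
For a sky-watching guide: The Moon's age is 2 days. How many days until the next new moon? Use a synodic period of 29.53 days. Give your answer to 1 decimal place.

27.5 days

The next new moon completes the synodic month: 29.53 − 2 = 27.530 days.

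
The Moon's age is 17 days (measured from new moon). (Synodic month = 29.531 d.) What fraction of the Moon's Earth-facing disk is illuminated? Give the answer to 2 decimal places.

0.94

Phase angle: θ = 360°·(17 d)/(29.531 d) = 207.2°.
With cos θ = (-0.889), the lit fraction is (1 − (-0.889))/2 ≈ 0.945.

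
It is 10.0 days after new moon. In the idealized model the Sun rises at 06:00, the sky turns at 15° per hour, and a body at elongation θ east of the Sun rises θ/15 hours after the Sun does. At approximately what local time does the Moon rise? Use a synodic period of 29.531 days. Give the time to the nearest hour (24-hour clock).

Phase angle: θ = 360°·(10.0 d)/(29.531 d) = 121.9°.
The Moon trails the Sun by θ/15 = 121.9/15 ≈ 8.13 hours.
06:00 + 8.13 h ≈ 14:08 → 14:00 to the nearest hour.

14:00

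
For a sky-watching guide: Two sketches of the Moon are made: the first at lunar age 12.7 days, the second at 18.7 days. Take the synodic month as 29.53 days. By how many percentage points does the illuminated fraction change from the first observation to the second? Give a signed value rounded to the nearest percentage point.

-12 pp

First observation: θ = 360°·12.7/29.53 = 154.8°, so f = 0.953.
Second observation: θ = 228.0°, f = 0.835.
Δf = 0.835 − 0.953 = -0.118, i.e. -12 pp.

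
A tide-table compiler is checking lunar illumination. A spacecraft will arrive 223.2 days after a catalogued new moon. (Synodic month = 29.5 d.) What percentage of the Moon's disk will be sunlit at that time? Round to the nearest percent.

223.2 d spans 7 complete synodic months (7 × 29.5 = 206.50 d) plus 16.70 d.
The Moon has covered 16.70/29.5 of its cycle, so θ ≈ 360° × 16.70/29.5 = 203.8°.
cos 203.8° = (-0.915), so f = (1 − (-0.915))/2 = 0.957, so 96%.

96%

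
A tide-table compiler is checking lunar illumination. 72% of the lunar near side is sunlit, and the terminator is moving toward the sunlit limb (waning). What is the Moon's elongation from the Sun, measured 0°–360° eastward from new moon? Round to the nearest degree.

244°

cos θ = 1 − 2f = -0.440, giving a principal value of 116.1°.
Waning ⇒ past full, so θ = 360° − 116.1° = 243.9°.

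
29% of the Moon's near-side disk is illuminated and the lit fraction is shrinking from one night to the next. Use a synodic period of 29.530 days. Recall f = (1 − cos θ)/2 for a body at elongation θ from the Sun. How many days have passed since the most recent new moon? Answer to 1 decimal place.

24.2 days

From f = (1 − cos θ)/2: cos θ = 1 − 2×0.29 = 0.420; arccos → 65.2°.
Since the Moon is past full (waning), take the reflex angle: θ = 360° − 65.2° = 294.8°.
Age = 29.530 × 294.8°/360° ≈ 24.18 days.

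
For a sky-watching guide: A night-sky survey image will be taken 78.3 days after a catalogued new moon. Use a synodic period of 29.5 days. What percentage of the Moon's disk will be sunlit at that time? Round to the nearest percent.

78.3/29.5 = 2.654 lunations, so 2 complete cycles and 19.30 d into the next.
Elongation θ = 360° × 19.30/29.5 ≈ 235.5°.
cos 235.5° = (-0.566), so f = (1 − (-0.566))/2 = 0.783, so 78%.

78%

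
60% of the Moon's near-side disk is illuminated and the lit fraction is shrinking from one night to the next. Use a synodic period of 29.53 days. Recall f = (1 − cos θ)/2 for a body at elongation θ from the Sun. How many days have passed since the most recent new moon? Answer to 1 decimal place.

From f = (1 − cos θ)/2: cos θ = 1 − 2×0.60 = -0.200; arccos → 101.5°.
Since the Moon is past full (waning), take the reflex angle: θ = 360° − 101.5° = 258.5°.
Age = 29.53 × 258.5°/360° ≈ 21.20 days.

21.2 days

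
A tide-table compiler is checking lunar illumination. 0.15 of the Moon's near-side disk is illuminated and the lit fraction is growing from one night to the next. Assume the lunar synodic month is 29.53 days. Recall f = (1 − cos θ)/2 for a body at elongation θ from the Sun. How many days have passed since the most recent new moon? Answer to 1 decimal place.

3.7 days

From f = (1 − cos θ)/2: cos θ = 1 − 2×0.15 = 0.700; arccos → 45.6°.
Before full moon the principal value applies: θ = 45.6°.
That fraction of the synodic month is 45.6/360 × 29.53 d ≈ 3.74 d.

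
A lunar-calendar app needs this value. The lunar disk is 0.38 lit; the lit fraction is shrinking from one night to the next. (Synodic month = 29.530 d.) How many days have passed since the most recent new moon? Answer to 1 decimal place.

cos θ = 1 − 2f = 0.240, giving a principal value of 76.1°.
Since the Moon is past full (waning), take the reflex angle: θ = 360° − 76.1° = 283.9°.
Age = 29.530 × 283.9°/360° ≈ 23.29 days.

23.3 days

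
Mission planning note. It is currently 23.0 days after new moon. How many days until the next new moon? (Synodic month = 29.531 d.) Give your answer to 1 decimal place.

6.5 days

The next new moon completes the synodic month: 29.531 − 23.0 = 6.531 days.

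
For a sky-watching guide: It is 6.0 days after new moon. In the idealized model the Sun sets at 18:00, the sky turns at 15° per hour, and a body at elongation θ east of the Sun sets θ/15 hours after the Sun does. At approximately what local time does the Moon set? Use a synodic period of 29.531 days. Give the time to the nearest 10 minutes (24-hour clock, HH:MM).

Phase angle: θ = 360°·(6.0 d)/(29.531 d) = 73.1°.
Delay after the Sun = 73.1° / (15°/h) ≈ 4.88 h.
18:00 + 4.876 h ≈ 22:53 → 22:50 to the nearest ten minutes.

22:50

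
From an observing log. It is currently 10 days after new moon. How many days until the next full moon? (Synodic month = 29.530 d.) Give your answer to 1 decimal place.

4.8 days

Full moon is 0.5 of the way through the cycle: age 0.5 × 29.530 = 14.765 d.
That is 14.765 − 10 = 4.765 days ahead.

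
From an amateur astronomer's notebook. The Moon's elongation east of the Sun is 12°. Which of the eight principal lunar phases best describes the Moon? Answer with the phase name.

The new moon sector spans roughly -22°–22°; 12° falls inside it.

new moon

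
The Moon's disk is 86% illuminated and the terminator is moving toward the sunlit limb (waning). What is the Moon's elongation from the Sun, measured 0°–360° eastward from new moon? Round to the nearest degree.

224°

cos θ = 1 − 2f = -0.720, giving a principal value of 136.1°.
Waning ⇒ past full, so θ = 360° − 136.1° = 223.9°.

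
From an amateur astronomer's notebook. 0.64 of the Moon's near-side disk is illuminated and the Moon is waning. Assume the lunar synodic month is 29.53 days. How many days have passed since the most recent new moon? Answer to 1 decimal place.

20.8 days

From f = (1 − cos θ)/2: cos θ = 1 − 2×0.64 = -0.280; arccos → 106.3°.
Since the Moon is past full (waning), take the reflex angle: θ = 360° − 106.3° = 253.7°.
Age = 29.53 × 253.7°/360° ≈ 20.81 days.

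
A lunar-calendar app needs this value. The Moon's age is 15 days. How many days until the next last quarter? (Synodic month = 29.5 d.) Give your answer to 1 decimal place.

Last quarter occurs at elongation 270°, i.e. at age 29.5 × 270/360 = 22.125 d.
That is 22.125 − 15 = 7.125 days ahead.

7.1 days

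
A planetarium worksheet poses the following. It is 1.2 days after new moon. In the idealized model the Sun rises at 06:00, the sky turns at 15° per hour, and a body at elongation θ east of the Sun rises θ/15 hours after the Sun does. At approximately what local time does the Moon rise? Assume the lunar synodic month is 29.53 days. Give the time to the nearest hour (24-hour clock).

07:00

The Moon has covered 1.2/29.53 of its cycle, so θ ≈ 360° × 1.2/29.53 = 14.6°.
At 15° of sky rotation per hour, 14.6° corresponds to a 0.98 h lag.
06:00 + 0.98 h ≈ 06:59 → 07:00 to the nearest hour.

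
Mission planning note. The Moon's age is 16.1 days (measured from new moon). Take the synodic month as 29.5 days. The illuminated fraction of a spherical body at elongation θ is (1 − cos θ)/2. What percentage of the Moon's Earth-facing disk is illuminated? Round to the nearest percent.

98%

Elongation θ = 360° × 16.1/29.5 ≈ 196.5°.
With cos θ = (-0.959), the lit fraction is (1 − (-0.959))/2 ≈ 0.979, so 98%.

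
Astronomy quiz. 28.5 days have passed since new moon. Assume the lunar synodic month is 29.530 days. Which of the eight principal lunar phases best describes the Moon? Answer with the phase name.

new moon

At 28.5/29.530 of the cycle, θ ≈ 347° — the new moon range.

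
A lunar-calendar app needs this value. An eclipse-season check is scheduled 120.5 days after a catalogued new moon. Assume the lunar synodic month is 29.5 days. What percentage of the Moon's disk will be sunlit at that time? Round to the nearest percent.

Reduce mod P: 120.5 − 4×29.5 = 2.50 d into the current lunation.
Elongation θ = 360° × 2.50/29.5 ≈ 30.5°.
With cos θ = 0.862, the lit fraction is (1 − 0.862)/2 ≈ 0.069, so 7%.

7%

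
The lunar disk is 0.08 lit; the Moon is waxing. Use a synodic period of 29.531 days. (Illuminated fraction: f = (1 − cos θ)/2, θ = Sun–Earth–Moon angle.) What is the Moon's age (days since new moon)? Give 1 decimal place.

2.7 days

cos θ = 1 − 2f = 0.840, giving a principal value of 32.9°.
The Moon is waxing (0°–180°), so θ = 32.9° directly.
At 360°/29.531 d per day, 32.9° corresponds to 2.70 days.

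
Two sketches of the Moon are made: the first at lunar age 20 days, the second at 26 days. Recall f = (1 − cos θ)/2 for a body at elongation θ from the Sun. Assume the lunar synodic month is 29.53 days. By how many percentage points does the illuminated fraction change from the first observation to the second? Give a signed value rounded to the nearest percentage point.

-59 percentage points

θ₁ = 360° × 20/29.53 = 243.8°, f₁ = (1 − cos θ₁)/2 = 0.721.
θ₂ = 360° × 26/29.53 = 317.0°, f₂ = (1 − cos θ₂)/2 = 0.135.
Change = f₂ − f₁ = -0.586 → -59 percentage points.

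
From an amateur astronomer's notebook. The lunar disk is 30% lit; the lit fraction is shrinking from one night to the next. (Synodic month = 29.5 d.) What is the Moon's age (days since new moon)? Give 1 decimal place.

24.1 days

From f = (1 − cos θ)/2: cos θ = 1 − 2×0.30 = 0.400; arccos → 66.4°.
A waning Moon lies in 180°–360°, so θ = 360° − 66.4° = 293.6°.
At 360°/29.5 d per day, 293.6° corresponds to 24.06 days.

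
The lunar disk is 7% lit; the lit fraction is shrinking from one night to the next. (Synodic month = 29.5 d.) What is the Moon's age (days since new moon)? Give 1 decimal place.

Invert f = (1 − cos θ)/2 to get cos θ = 1 − 2(0.07) = 0.860, hence θ₀ = arccos 0.860 = 30.7°.
Waning ⇒ past full, so θ = 360° − 30.7° = 329.3°.
Age = 29.5 × 329.3°/360° ≈ 26.99 days.

27.0 days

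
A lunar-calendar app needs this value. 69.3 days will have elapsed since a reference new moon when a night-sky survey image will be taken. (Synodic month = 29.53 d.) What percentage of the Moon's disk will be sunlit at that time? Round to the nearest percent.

79%

Reduce mod P: 69.3 − 2×29.53 = 10.24 d into the current lunation.
The Moon has covered 10.24/29.53 of its cycle, so θ ≈ 360° × 10.24/29.53 = 124.8°.
Illuminated fraction = (1 − cos 124.8°)/2 = (1 − (-0.571))/2 ≈ 0.786, so 79%.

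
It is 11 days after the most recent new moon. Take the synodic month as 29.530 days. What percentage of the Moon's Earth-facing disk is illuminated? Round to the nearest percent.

85%

Phase angle: θ = 360°·(11 d)/(29.530 d) = 134.1°.
cos 134.1° = (-0.696), so f = (1 − (-0.696))/2 = 0.848, so 85%.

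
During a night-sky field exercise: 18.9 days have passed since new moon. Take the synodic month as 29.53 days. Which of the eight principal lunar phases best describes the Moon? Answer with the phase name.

θ ≈ 360° × 18.9/29.53 = 230°, which falls in the waning gibbous sector.

waning gibbous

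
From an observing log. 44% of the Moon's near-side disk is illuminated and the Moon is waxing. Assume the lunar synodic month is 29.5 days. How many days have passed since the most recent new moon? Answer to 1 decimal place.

6.8 days

Invert f = (1 − cos θ)/2 to get cos θ = 1 − 2(0.44) = 0.120, hence θ₀ = arccos 0.120 = 83.1°.
Before full moon the principal value applies: θ = 83.1°.
Age = 29.5 × 83.1°/360° ≈ 6.81 days.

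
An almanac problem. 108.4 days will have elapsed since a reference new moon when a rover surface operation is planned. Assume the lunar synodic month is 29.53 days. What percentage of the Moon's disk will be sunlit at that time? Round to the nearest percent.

Reduce mod P: 108.4 − 3×29.53 = 19.81 d into the current lunation.
Phase angle: θ = 360°·(19.81 d)/(29.53 d) = 241.5°.
Illuminated fraction = (1 − cos 241.5°)/2 = (1 − (-0.477))/2 ≈ 0.739, so 74%.

74%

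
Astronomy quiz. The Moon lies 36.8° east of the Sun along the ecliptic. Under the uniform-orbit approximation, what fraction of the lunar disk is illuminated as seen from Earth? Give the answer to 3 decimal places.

cos 36.8° = 0.801, so f = (1 − 0.801)/2 = 0.100.

0.100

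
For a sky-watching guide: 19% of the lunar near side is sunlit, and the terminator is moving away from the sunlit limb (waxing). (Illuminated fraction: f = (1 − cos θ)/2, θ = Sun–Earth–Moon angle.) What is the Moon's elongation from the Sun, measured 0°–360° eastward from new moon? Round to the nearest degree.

52°

Invert f = (1 − cos θ)/2 to get cos θ = 1 − 2(0.19) = 0.620, hence θ₀ = arccos 0.620 = 51.7°.
Before full moon the principal value applies: θ = 51.7°.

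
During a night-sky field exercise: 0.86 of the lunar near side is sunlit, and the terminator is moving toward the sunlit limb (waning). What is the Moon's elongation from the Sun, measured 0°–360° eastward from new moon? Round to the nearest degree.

224°

Invert f = (1 − cos θ)/2 to get cos θ = 1 − 2(0.86) = -0.720, hence θ₀ = arccos -0.720 = 136.1°.
Waning ⇒ past full, so θ = 360° − 136.1° = 223.9°.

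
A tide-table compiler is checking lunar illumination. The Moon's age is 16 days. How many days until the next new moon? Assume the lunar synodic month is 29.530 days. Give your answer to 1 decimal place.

13.5 days

The next new moon completes the synodic month: 29.530 − 16 = 13.530 days.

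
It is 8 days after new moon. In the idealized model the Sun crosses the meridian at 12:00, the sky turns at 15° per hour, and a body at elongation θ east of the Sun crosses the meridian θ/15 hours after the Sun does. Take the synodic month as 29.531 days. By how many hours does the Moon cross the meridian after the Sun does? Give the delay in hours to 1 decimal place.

6.5 h

Elongation θ = 360° × 8/29.531 ≈ 97.5°.
The Moon trails the Sun by θ/15 = 97.5/15 ≈ 6.50 hours.
So the Moon crosses the meridian 6.50 h after the Sun.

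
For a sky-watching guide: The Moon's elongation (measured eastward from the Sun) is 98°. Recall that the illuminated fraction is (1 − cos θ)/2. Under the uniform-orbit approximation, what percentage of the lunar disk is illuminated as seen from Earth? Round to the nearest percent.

Half-versine of 98°: (1 − (-0.139))/2 = 0.570, i.e. 57%.

57%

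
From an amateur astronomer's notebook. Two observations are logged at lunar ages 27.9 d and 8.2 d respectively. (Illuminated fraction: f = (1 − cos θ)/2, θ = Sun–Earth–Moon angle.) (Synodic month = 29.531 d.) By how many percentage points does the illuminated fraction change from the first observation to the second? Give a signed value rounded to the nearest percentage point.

θ₁ = 360° × 27.9/29.531 = 340.1°, f₁ = (1 − cos θ₁)/2 = 0.030.
θ₂ = 360° × 8.2/29.531 = 100.0°, f₂ = (1 − cos θ₂)/2 = 0.587.
Change = f₂ − f₁ = +0.557 → +56 percentage points.

+56 pp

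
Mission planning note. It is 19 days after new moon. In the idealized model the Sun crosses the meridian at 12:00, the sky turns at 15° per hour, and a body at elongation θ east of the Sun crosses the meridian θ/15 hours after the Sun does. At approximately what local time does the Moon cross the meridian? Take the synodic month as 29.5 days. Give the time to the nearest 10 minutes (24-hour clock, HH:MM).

03:30

Phase angle: θ = 360°·(19 d)/(29.5 d) = 231.9°.
At 15° of sky rotation per hour, 231.9° corresponds to a 15.46 h lag.
12:00 + 15.458 h ≈ 03:27 → 03:30 to the nearest ten minutes.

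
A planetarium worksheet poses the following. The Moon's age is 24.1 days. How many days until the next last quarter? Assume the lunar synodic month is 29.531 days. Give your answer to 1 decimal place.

27.6 days

Last quarter is 0.75 of the way through the cycle: age 0.75 × 29.531 = 22.148 d.
Already past this cycle's last quarter; the next is at 22.148 + 29.531 = 51.679 d, so 51.679 − 24.1 = 27.579 days.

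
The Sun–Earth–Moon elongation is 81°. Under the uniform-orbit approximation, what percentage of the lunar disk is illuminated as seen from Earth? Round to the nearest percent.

42%

Half-versine of 81°: (1 − 0.156)/2 = 0.422, i.e. 42%.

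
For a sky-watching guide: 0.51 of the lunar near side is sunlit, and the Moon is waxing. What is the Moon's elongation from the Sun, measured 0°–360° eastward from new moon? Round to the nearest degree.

91°

Invert f = (1 − cos θ)/2 to get cos θ = 1 − 2(0.51) = -0.020, hence θ₀ = arccos -0.020 = 91.1°.
Waxing ⇒ before full, so θ = 91.1°.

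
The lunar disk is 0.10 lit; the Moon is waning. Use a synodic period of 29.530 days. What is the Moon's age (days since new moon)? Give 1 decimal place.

26.5 days

Invert f = (1 − cos θ)/2 to get cos θ = 1 − 2(0.10) = 0.800, hence θ₀ = arccos 0.800 = 36.9°.
Waning ⇒ past full, so θ = 360° − 36.9° = 323.1°.
That fraction of the synodic month is 323.1/360 × 29.530 d ≈ 26.51 d.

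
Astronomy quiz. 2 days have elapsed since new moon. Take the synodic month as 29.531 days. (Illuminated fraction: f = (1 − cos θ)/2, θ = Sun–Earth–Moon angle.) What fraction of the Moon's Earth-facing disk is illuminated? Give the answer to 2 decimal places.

The Moon has covered 2/29.531 of its cycle, so θ ≈ 360° × 2/29.531 = 24.4°.
With cos θ = 0.911, the lit fraction is (1 − 0.911)/2 ≈ 0.045.

0.04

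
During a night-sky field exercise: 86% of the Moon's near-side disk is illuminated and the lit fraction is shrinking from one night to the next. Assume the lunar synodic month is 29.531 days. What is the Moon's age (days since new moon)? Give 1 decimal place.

cos θ = 1 − 2f = -0.720, giving a principal value of 136.1°.
Waning ⇒ past full, so θ = 360° − 136.1° = 223.9°.
At 360°/29.531 d per day, 223.9° corresponds to 18.37 days.

18.4 days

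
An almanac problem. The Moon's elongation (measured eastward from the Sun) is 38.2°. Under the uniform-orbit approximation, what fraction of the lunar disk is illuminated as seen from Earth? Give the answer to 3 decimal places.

0.107

cos 38.2° = 0.786, so f = (1 − 0.786)/2 = 0.107.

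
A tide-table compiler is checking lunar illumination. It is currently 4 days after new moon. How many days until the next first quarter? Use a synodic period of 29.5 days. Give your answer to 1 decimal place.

3.4 days

First quarter occurs at elongation 90°, i.e. at age 29.5 × 90/360 = 7.375 d.
That is 7.375 − 4 = 3.375 days ahead.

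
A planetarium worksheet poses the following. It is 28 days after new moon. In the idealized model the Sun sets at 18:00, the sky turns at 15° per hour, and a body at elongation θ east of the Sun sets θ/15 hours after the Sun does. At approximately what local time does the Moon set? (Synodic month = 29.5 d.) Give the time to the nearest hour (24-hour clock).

17:00

Phase angle: θ = 360°·(28 d)/(29.5 d) = 341.7°.
The Moon trails the Sun by θ/15 = 341.7/15 ≈ 22.78 hours.
18:00 + 22.78 h ≈ 16:47 → 17:00 to the nearest hour.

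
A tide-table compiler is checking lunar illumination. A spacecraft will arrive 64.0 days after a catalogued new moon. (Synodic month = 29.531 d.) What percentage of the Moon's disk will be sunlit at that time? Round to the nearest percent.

64.0/29.531 = 2.167 lunations, so 2 complete cycles and 4.94 d into the next.
The Moon has covered 4.94/29.531 of its cycle, so θ ≈ 360° × 4.94/29.531 = 60.2°.
Illuminated fraction = (1 − cos 60.2°)/2 = (1 − 0.497)/2 ≈ 0.251, so 25%.

25%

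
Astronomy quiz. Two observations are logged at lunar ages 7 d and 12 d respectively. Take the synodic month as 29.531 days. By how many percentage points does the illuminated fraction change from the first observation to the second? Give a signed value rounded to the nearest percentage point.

θ₁ = 360° × 7/29.531 = 85.3°, f₁ = (1 − cos θ₁)/2 = 0.459.
θ₂ = 360° × 12/29.531 = 146.3°, f₂ = (1 − cos θ₂)/2 = 0.916.
Change = f₂ − f₁ = +0.457 → +46 percentage points.

+46 percentage points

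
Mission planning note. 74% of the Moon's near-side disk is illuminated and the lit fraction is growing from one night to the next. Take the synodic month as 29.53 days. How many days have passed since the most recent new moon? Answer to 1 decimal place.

9.7 days

cos θ = 1 − 2f = -0.480, giving a principal value of 118.7°.
The Moon is waxing (0°–180°), so θ = 118.7° directly.
Age = 29.53 × 118.7°/360° ≈ 9.74 days.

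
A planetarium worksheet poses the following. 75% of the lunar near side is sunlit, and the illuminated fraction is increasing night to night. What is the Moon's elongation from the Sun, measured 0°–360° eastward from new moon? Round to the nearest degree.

cos θ = 1 − 2f = -0.500, giving a principal value of 120.0°.
Waxing ⇒ before full, so θ = 120.0°.

120°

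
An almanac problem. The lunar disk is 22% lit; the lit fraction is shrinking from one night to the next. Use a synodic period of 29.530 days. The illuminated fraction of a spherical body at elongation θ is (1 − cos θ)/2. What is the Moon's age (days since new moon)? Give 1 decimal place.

24.9 days

Invert f = (1 − cos θ)/2 to get cos θ = 1 − 2(0.22) = 0.560, hence θ₀ = arccos 0.560 = 55.9°.
Since the Moon is past full (waning), take the reflex angle: θ = 360° − 55.9° = 304.1°.
Age = 29.530 × 304.1°/360° ≈ 24.94 days.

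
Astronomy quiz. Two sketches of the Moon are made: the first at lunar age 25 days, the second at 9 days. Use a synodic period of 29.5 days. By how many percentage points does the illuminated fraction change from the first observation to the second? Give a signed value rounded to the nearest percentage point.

First observation: θ = 360°·25/29.5 = 305.1°, so f = 0.213.
Second observation: θ = 109.8°, f = 0.670.
Δf = 0.670 − 0.213 = +0.457, i.e. +46 pp.

+46 percentage points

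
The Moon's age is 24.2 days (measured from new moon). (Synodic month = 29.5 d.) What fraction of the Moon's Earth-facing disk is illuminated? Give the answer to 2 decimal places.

The Moon has covered 24.2/29.5 of its cycle, so θ ≈ 360° × 24.2/29.5 = 295.3°.
With cos θ = 0.428, the lit fraction is (1 − 0.428)/2 ≈ 0.286.

0.29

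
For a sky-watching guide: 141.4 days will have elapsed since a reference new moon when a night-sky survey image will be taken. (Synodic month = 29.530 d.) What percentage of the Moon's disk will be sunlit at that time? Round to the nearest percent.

38%

Reduce mod P: 141.4 − 4×29.530 = 23.28 d into the current lunation.
The Moon has covered 23.28/29.530 of its cycle, so θ ≈ 360° × 23.28/29.530 = 283.8°.
With cos θ = 0.239, the lit fraction is (1 − 0.239)/2 ≈ 0.381, so 38%.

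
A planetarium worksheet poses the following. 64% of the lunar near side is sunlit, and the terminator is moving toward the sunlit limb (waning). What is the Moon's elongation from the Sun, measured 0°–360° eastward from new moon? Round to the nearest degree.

cos θ = 1 − 2f = -0.280, giving a principal value of 106.3°.
Waning ⇒ past full, so θ = 360° − 106.3° = 253.7°.

254°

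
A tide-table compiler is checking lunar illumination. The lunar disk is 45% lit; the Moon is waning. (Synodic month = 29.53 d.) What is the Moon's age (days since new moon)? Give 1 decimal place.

cos θ = 1 − 2f = 0.100, giving a principal value of 84.3°.
A waning Moon lies in 180°–360°, so θ = 360° − 84.3° = 275.7°.
Age = 29.53 × 275.7°/360° ≈ 22.62 days.

22.6 days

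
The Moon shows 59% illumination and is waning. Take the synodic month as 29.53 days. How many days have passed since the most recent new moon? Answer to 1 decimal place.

21.3 days

Invert f = (1 − cos θ)/2 to get cos θ = 1 − 2(0.59) = -0.180, hence θ₀ = arccos -0.180 = 100.4°.
Waning ⇒ past full, so θ = 360° − 100.4° = 259.6°.
At 360°/29.53 d per day, 259.6° corresponds to 21.30 days.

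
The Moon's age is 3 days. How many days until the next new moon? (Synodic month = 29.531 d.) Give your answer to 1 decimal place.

The next new moon completes the synodic month: 29.531 − 3 = 26.531 days.

26.5 days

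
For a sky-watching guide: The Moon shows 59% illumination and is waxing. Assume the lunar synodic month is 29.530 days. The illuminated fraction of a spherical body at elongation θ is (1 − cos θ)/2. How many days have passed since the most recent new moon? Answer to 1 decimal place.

Invert f = (1 − cos θ)/2 to get cos θ = 1 − 2(0.59) = -0.180, hence θ₀ = arccos -0.180 = 100.4°.
The Moon is waxing (0°–180°), so θ = 100.4° directly.
Age = 29.530 × 100.4°/360° ≈ 8.23 days.

8.2 days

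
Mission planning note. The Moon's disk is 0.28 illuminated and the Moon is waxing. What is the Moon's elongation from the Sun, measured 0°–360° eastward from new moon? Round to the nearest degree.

64°

From f = (1 − cos θ)/2: cos θ = 1 − 2×0.28 = 0.440; arccos → 63.9°.
Before full moon the principal value applies: θ = 63.9°.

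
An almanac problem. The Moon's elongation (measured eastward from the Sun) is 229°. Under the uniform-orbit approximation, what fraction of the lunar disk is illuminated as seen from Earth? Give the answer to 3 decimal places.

0.828

f = (1 − cos 229°)/2 = (1 − (-0.656))/2 ≈ 0.828.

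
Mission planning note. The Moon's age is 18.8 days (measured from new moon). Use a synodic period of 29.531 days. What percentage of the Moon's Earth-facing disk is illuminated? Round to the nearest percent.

Elongation θ = 360° × 18.8/29.531 ≈ 229.2°.
Illuminated fraction = (1 − cos 229.2°)/2 = (1 − (-0.654))/2 ≈ 0.827, so 83%.

83%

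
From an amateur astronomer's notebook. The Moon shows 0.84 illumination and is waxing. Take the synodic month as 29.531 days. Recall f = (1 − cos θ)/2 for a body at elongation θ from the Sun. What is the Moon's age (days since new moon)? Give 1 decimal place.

Invert f = (1 − cos θ)/2 to get cos θ = 1 − 2(0.84) = -0.680, hence θ₀ = arccos -0.680 = 132.8°.
Waxing ⇒ before full, so θ = 132.8°.
Age = 29.531 × 132.8°/360° ≈ 10.90 days.

10.9 days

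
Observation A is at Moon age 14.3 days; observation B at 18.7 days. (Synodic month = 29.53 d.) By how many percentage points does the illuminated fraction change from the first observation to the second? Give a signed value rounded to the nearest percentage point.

-16 percentage points

θ₁ = 360° × 14.3/29.53 = 174.3°, f₁ = (1 − cos θ₁)/2 = 0.998.
θ₂ = 360° × 18.7/29.53 = 228.0°, f₂ = (1 − cos θ₂)/2 = 0.835.
Change = f₂ − f₁ = -0.163 → -16 percentage points.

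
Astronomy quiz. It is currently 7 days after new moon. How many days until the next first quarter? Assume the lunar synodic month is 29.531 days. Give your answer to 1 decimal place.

0.4 days

First quarter is 0.25 of the way through the cycle: age 0.25 × 29.531 = 7.383 d.
So 0.383 days remain (7.383 − 7).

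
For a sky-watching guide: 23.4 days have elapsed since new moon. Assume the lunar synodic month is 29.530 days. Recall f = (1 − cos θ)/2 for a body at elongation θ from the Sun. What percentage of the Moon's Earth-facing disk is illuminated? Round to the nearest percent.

Elongation θ = 360° × 23.4/29.530 ≈ 285.3°.
cos 285.3° = 0.263, so f = (1 − 0.263)/2 = 0.368, so 37%.

37%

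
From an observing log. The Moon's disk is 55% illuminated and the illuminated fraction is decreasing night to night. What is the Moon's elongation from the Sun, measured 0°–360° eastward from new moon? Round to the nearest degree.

From f = (1 − cos θ)/2: cos θ = 1 − 2×0.55 = -0.100; arccos → 95.7°.
Waning ⇒ past full, so θ = 360° − 95.7° = 264.3°.

264°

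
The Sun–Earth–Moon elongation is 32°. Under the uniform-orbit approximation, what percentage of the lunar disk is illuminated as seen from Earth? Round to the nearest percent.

cos 32° = 0.848, so f = (1 − 0.848)/2 = 0.076, i.e. 8%.

8%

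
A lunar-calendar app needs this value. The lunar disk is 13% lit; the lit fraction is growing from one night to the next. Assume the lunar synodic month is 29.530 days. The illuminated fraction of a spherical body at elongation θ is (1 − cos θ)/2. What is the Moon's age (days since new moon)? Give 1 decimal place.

3.5 days

From f = (1 − cos θ)/2: cos θ = 1 − 2×0.13 = 0.740; arccos → 42.3°.
Before full moon the principal value applies: θ = 42.3°.
That fraction of the synodic month is 42.3/360 × 29.530 d ≈ 3.47 d.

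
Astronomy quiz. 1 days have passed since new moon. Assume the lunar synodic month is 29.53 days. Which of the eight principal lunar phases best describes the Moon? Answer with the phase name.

At 1/29.53 of the cycle, θ ≈ 12° — the new moon range.

new moon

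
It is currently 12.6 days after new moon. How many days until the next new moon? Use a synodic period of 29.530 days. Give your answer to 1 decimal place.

The next new moon completes the synodic month: 29.530 − 12.6 = 16.930 days.

16.9 days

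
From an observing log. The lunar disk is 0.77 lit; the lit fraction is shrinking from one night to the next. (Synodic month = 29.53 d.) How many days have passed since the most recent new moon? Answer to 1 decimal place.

cos θ = 1 − 2f = -0.540, giving a principal value of 122.7°.
A waning Moon lies in 180°–360°, so θ = 360° − 122.7° = 237.3°.
Age = 29.53 × 237.3°/360° ≈ 19.47 days.

19.5 days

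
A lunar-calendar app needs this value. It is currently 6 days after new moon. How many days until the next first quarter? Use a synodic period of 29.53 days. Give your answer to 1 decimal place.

1.4 days

First quarter occurs at elongation 90°, i.e. at age 29.53 × 90/360 = 7.383 d.
So 1.383 days remain (7.383 − 6).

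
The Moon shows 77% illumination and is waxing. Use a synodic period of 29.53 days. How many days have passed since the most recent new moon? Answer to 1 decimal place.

10.1 days

Invert f = (1 − cos θ)/2 to get cos θ = 1 − 2(0.77) = -0.540, hence θ₀ = arccos -0.540 = 122.7°.
Waxing ⇒ before full, so θ = 122.7°.
That fraction of the synodic month is 122.7/360 × 29.53 d ≈ 10.06 d.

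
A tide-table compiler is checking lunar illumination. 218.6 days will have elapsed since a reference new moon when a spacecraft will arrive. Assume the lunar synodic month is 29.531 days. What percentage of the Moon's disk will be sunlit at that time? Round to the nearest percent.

218.6 d spans 7 complete synodic months (7 × 29.531 = 206.72 d) plus 11.88 d.
The Moon has covered 11.88/29.531 of its cycle, so θ ≈ 360° × 11.88/29.531 = 144.9°.
With cos θ = (-0.818), the lit fraction is (1 − (-0.818))/2 ≈ 0.909, so 91%.

91%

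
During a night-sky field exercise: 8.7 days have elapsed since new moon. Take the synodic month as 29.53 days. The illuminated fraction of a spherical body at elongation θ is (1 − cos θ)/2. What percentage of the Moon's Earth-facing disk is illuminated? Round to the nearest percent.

64%

Elongation θ = 360° × 8.7/29.53 ≈ 106.1°.
With cos θ = (-0.277), the lit fraction is (1 − (-0.277))/2 ≈ 0.638, so 64%.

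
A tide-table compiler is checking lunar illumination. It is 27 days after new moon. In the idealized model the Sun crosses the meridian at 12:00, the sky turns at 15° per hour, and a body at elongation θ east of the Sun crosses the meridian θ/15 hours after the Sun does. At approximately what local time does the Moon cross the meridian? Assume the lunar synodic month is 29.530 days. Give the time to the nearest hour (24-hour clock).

Elongation θ = 360° × 27/29.530 ≈ 329.2°.
Delay after the Sun = 329.2° / (15°/h) ≈ 21.94 h.
12:00 + 21.94 h ≈ 09:57 → 10:00 to the nearest hour.

10:00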